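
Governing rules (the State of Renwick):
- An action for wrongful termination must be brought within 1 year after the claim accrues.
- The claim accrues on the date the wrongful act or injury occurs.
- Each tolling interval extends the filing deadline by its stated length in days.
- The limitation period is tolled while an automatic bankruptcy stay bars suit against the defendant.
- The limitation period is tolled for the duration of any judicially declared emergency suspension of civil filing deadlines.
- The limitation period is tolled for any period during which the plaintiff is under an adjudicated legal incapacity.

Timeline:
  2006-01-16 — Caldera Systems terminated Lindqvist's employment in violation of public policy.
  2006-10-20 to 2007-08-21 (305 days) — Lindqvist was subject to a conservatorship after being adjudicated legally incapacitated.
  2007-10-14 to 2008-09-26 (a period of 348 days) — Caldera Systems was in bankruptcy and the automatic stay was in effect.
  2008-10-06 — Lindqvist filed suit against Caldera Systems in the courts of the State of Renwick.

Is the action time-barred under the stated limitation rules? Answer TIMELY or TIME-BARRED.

The claim accrued on 2006-01-16, the date of the act.
Adding the 1 year base period to 2006-01-16 gives a deadline of 2007-01-16, before any tolling.
The plaintiff's legal incapacity from 2006-10-20 to 2007-08-21 tolled the period for 305 days, extending the deadline to 2007-11-17.
Because the automatic bankruptcy stay ran from 2007-10-14 to 2008-09-26, the deadline is extended by 348 days to 2008-10-30.
Filing on 2008-10-06 beat the 2008-10-30 deadline — the action is timely.

TIMELY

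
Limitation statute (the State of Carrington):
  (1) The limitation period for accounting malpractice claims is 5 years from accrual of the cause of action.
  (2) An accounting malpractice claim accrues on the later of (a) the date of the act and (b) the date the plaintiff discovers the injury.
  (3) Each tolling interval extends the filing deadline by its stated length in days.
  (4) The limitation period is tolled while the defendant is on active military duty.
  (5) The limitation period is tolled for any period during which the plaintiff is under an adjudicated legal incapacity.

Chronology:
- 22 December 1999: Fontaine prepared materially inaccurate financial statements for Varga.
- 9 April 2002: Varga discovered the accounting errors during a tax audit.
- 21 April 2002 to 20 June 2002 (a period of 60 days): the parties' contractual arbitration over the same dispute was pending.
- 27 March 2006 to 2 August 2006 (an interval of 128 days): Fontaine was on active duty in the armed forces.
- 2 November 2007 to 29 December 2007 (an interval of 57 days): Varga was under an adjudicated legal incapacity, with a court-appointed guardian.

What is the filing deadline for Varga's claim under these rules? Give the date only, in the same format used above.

15 August 2007

The claim accrued on 9 April 2002 — the later of the 22 December 1999 act and the 9 April 2002 discovery.
Adding the 5 years base period to 9 April 2002 gives a deadline of 9 April 2007, before any tolling.
Because the defendant's active military service ran from 27 March 2006 to 2 August 2006, the deadline is extended by 128 days to 15 August 2007.
By the time the plaintiff's legal incapacity began on 2 November 2007, the limitation period had already expired on 15 August 2007; that interval cannot revive it.
The pending related arbitration from 21 April 2002 to 20 June 2002 does not toll the period, because no stated rule makes a pending arbitration a tolling event.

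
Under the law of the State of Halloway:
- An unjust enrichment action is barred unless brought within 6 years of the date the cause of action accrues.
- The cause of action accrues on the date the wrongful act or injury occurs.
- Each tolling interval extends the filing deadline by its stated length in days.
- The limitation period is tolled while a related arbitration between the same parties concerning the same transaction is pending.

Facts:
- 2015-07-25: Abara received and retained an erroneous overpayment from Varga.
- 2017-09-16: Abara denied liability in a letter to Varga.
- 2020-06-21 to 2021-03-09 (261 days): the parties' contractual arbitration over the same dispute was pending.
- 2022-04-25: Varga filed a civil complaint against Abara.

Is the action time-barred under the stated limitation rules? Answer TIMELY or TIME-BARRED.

The limitation period began to run on 2015-07-25.
6 years from 2015-07-25 is 2021-07-25.
Because the pending related arbitration ran from 2020-06-21 to 2021-03-09, the deadline is extended by 261 days to 2022-04-12.
None of the other events listed affects the running of the period under the stated rules.
Varga filed on 2022-04-25, after the 2022-04-12 deadline, so the action is time-barred.

TIME-BARRED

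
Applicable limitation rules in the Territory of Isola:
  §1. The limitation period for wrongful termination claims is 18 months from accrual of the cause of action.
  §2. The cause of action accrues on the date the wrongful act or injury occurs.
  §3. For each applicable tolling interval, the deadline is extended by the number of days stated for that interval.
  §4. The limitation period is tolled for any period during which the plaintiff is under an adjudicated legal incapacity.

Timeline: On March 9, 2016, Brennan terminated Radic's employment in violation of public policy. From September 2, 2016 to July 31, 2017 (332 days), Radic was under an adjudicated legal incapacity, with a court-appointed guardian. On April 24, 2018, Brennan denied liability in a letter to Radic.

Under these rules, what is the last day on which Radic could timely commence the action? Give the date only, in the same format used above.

August 7, 2018

The claim accrued on March 9, 2016, when the wrongful act occurred.
Adding the 18 months base period to March 9, 2016 gives a deadline of September 9, 2017, before any tolling.
The period was tolled for 332 days by the plaintiff's legal incapacity (September 2, 2016 to July 31, 2017), pushing the deadline to August 7, 2018.
The other events in the timeline have no effect on the limitation period under the stated rules.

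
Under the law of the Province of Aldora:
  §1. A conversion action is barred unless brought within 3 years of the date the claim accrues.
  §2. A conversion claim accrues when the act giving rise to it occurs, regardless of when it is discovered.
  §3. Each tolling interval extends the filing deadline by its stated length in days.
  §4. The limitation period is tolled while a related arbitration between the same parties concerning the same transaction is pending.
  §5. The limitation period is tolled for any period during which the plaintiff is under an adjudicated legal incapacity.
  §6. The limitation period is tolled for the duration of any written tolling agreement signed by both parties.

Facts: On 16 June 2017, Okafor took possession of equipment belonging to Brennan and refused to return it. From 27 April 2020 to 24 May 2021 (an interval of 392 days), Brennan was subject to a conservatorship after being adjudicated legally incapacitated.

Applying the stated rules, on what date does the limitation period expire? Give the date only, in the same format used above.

13 July 2021

The claim accrued on 16 June 2017, when the wrongful act occurred.
The untolled deadline — 3 years after 16 June 2017 — is 16 June 2020.
Because the plaintiff's legal incapacity ran from 27 April 2020 to 24 May 2021, the deadline is extended by 392 days to 13 July 2021.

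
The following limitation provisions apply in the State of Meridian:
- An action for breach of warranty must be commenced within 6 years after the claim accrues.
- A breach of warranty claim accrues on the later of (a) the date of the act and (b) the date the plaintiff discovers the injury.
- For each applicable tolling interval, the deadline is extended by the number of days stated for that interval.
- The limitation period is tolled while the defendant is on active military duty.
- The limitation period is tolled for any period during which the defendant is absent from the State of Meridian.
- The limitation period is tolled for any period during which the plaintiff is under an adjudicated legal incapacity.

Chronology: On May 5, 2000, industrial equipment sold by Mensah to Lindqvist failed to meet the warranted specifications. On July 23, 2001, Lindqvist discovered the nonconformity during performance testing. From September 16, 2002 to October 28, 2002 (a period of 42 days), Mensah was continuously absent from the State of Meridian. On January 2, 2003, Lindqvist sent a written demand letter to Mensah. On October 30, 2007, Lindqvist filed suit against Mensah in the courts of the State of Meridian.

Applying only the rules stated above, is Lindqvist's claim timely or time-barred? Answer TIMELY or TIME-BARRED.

The claim accrued on July 23, 2001 — the later of the May 5, 2000 act and the July 23, 2001 discovery.
Adding the 6 years base period to July 23, 2001 gives a deadline of July 23, 2007, before any tolling.
The period was tolled for 42 days by the defendant's absence from the jurisdiction (September 16, 2002 to October 28, 2002), pushing the deadline to September 3, 2007.
Nothing else in the chronology tolls or restarts the period.
The October 30, 2007 filing falls after the September 3, 2007 deadline; the claim is time-barred.

TIME-BARRED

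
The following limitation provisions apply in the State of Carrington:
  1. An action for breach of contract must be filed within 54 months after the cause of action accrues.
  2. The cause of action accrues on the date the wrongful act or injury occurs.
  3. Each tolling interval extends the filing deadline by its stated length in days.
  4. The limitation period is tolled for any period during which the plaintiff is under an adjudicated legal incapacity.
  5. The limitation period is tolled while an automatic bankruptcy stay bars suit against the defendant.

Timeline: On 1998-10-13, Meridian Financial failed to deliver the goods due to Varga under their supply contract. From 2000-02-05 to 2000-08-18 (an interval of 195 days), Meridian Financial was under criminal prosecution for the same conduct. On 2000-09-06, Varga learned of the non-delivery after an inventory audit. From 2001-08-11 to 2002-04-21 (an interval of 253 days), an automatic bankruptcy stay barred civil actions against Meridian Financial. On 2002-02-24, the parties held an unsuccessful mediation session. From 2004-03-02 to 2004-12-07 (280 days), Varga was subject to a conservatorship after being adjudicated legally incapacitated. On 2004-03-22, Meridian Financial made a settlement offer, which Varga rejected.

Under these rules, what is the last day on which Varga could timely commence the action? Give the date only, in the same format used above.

2003-12-22

Because the rule ties accrual to occurrence, the claim accrued on 1998-10-13, not on the 2000-09-06 discovery date.
The untolled deadline — 54 months after 1998-10-13 — is 2003-04-13.
The automatic bankruptcy stay from 2001-08-11 to 2002-04-21 tolled the period for 253 days, extending the deadline to 2003-12-22.
The plaintiff's legal incapacity from 2004-03-02 to 2004-12-07 began after the period had already run on 2003-12-22, so it has no tolling effect.
No stated provision tolls the period for a criminal prosecution, so the interval from 2000-02-05 to 2000-08-18 has no effect on the deadline.
The other events in the timeline have no effect on the limitation period under the stated rules.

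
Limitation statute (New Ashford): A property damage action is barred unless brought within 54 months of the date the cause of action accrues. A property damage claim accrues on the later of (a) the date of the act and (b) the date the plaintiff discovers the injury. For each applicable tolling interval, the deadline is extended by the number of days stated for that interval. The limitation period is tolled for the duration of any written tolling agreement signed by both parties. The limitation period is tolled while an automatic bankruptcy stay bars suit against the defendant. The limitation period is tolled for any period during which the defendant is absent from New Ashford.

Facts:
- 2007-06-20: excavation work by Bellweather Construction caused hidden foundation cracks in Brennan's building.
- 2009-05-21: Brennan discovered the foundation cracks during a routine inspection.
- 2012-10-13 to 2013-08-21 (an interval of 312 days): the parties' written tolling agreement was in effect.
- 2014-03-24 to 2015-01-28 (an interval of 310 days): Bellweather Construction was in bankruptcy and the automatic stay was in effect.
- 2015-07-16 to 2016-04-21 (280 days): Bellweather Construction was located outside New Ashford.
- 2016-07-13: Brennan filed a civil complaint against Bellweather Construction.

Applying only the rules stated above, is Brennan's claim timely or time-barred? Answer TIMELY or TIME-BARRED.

TIME-BARRED

Because discovery on 2009-05-21 post-dates the 2007-06-20 act, accrual under the later-of rule falls on 2009-05-21.
54 months from 2009-05-21 is 2013-11-21.
The period was tolled for 312 days by the written tolling agreement (2012-10-13 to 2013-08-21), pushing the deadline to 2014-09-29.
The automatic bankruptcy stay from 2014-03-24 to 2015-01-28 tolled the period for 310 days, extending the deadline to 2015-08-05.
The period was tolled for 280 days by the defendant's absence from the jurisdiction (2015-07-16 to 2016-04-21), pushing the deadline to 2016-05-11.
The 2016-07-13 filing falls after the 2016-05-11 deadline; the claim is time-barred.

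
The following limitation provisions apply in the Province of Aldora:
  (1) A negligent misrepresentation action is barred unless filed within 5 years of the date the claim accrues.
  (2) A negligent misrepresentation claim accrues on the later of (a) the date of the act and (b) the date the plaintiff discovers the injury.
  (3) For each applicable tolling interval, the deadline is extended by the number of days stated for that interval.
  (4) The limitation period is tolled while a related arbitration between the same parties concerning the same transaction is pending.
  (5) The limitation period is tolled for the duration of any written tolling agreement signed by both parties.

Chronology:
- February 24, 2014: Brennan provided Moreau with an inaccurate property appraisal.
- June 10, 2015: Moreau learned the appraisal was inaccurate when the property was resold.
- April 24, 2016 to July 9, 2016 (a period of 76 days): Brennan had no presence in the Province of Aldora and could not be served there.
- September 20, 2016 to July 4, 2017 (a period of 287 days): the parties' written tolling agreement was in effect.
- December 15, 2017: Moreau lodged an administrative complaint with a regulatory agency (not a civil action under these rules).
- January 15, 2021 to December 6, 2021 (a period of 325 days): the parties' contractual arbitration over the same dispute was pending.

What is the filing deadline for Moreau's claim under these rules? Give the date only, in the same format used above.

February 12, 2022

The claim accrued on June 10, 2015 — the later of the February 24, 2014 act and the June 10, 2015 discovery.
5 years from June 10, 2015 is June 10, 2020.
The written tolling agreement from September 20, 2016 to July 4, 2017 tolled the period for 287 days, extending the deadline to March 24, 2021.
Because the pending related arbitration ran from January 15, 2021 to December 6, 2021, the deadline is extended by 325 days to February 12, 2022.
The defendant's absence from the jurisdiction from April 24, 2016 to July 9, 2016 does not toll the period, because no stated rule makes the defendant's absence a tolling event.
None of the other events listed affects the running of the period under the stated rules.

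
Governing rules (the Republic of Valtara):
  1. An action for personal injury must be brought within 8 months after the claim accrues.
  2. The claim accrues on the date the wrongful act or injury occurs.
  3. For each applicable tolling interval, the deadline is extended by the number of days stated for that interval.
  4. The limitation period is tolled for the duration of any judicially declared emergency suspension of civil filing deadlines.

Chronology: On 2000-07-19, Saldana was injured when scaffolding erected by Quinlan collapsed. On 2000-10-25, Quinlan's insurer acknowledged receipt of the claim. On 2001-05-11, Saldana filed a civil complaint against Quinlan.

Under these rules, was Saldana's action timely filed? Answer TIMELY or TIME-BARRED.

TIME-BARRED

The limitation period began to run on 2000-07-19.
The untolled deadline — 8 months after 2000-07-19 — is 2001-03-19.
The other events in the timeline have no effect on the limitation period under the stated rules.
The 2001-05-11 filing falls after the 2001-03-19 deadline; the claim is time-barred.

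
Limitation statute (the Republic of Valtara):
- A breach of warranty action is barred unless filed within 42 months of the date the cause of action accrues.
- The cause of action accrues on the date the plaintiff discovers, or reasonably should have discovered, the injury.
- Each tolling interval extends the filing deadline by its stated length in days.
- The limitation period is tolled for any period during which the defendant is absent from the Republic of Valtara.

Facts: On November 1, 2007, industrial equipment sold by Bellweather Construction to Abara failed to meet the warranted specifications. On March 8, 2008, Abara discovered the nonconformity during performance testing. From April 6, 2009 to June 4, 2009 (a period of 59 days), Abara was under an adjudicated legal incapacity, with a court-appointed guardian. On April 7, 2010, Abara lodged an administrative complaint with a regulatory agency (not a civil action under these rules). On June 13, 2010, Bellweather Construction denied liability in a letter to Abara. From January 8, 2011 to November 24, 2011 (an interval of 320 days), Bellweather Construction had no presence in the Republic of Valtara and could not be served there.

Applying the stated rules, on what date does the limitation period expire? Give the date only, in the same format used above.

The claim did not accrue until Abara discovered the injury on March 8, 2008; the November 1, 2007 act date does not start the clock under the stated rule.
The untolled deadline — 42 months after March 8, 2008 — is September 8, 2011.
The defendant's absence from the jurisdiction from January 8, 2011 to November 24, 2011 tolled the period for 320 days, extending the deadline to July 24, 2012.
No stated provision tolls the period for the plaintiff's incapacity, so the interval from April 6, 2009 to June 4, 2009 has no effect on the deadline.
Nothing else in the chronology tolls or restarts the period.

July 24, 2012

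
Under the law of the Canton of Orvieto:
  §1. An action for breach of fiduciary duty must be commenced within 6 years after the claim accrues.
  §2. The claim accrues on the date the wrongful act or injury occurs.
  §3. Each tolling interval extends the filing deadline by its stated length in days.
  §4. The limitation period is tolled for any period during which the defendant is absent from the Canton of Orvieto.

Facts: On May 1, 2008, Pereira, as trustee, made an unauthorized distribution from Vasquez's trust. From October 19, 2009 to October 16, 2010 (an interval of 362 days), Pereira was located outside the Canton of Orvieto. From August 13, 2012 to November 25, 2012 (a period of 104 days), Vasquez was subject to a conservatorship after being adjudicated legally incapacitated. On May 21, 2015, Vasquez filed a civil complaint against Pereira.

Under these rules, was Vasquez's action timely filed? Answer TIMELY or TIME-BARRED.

TIME-BARRED

The claim accrued on May 1, 2008, the date of the act.
Adding the 6 years base period to May 1, 2008 gives a deadline of May 1, 2014, before any tolling.
The defendant's absence from the jurisdiction from October 19, 2009 to October 16, 2010 tolled the period for 362 days, extending the deadline to April 28, 2015.
No stated provision tolls the period for the plaintiff's incapacity, so the interval from August 13, 2012 to November 25, 2012 has no effect on the deadline.
Filing on May 21, 2015 missed the April 28, 2015 deadline — the action is time-barred.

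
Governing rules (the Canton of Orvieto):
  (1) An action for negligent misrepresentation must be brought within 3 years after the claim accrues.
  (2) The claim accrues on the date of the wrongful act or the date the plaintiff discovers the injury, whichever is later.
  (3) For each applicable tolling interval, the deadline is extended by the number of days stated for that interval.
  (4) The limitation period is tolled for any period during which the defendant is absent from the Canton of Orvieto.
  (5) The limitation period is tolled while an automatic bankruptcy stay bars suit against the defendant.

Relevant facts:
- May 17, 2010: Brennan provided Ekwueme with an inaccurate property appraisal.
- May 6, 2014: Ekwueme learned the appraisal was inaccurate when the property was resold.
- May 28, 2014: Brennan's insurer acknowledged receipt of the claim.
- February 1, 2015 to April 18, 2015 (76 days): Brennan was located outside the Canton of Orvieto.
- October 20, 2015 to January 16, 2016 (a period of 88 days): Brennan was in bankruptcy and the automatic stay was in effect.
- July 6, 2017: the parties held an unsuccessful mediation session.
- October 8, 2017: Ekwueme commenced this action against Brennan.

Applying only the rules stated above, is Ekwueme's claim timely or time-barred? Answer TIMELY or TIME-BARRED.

Taking the later of the act (May 17, 2010) and discovery (May 6, 2014), the claim accrued on May 6, 2014.
3 years from May 6, 2014 is May 6, 2017.
The defendant's absence from the jurisdiction from February 1, 2015 to April 18, 2015 tolled the period for 76 days, extending the deadline to July 21, 2017.
Because the automatic bankruptcy stay ran from October 20, 2015 to January 16, 2016, the deadline is extended by 88 days to October 17, 2017.
Nothing else in the chronology tolls or restarts the period.
Ekwueme filed on October 8, 2017, before the October 17, 2017 deadline, so the action is timely.

TIMELY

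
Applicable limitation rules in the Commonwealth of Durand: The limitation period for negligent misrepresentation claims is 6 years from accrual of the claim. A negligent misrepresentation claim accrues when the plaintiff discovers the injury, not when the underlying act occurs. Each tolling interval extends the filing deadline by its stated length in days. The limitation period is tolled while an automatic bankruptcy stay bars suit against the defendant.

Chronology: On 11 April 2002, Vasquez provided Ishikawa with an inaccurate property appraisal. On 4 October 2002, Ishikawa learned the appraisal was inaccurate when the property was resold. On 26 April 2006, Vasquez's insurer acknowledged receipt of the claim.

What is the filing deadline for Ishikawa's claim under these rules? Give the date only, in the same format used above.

4 October 2008

Accrual is tied to discovery, so the period began on 4 October 2002 rather than on 11 April 2002 when the act occurred.
6 years from 4 October 2002 is 4 October 2008.
None of the other events listed affects the running of the period under the stated rules.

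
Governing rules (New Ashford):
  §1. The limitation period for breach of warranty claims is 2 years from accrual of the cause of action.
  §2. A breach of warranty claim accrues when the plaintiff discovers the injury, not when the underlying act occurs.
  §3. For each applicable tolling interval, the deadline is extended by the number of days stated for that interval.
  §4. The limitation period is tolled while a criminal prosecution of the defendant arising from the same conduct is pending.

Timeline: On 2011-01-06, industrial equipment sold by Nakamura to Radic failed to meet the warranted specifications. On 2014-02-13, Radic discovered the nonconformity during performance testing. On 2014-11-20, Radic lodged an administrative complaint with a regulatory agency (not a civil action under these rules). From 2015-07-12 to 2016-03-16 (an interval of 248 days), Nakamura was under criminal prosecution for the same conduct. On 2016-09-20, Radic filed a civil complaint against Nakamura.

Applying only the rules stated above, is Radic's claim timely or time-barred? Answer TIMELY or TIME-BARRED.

TIMELY

Accrual is tied to discovery, so the period began on 2014-02-13 rather than on 2011-01-06 when the act occurred.
2 years from 2014-02-13 is 2016-02-13.
Because the pending criminal prosecution ran from 2015-07-12 to 2016-03-16, the deadline is extended by 248 days to 2016-10-18.
The other events in the timeline have no effect on the limitation period under the stated rules.
The 2016-09-20 filing precedes the 2016-10-18 deadline; the claim is timely.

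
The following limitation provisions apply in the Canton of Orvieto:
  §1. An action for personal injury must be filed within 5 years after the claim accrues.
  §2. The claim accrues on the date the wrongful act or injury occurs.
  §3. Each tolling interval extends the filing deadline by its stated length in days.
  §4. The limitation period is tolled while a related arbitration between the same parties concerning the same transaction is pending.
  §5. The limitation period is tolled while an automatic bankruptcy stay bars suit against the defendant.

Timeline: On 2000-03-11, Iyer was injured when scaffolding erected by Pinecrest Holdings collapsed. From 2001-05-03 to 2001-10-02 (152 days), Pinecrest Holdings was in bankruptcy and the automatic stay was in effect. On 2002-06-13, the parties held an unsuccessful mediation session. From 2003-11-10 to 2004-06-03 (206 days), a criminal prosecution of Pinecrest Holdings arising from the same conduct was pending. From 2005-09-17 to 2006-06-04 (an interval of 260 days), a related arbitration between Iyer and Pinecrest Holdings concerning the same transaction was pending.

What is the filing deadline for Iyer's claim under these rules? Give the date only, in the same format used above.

2005-08-10

The claim accrued on 2000-03-11, the date of the act.
Adding the 5 years base period to 2000-03-11 gives a deadline of 2005-03-11, before any tolling.
The automatic bankruptcy stay from 2001-05-03 to 2001-10-02 tolled the period for 152 days, extending the deadline to 2005-08-10.
The pending related arbitration from 2005-09-17 to 2006-06-04 began after the period had already run on 2005-08-10, so it has no tolling effect.
No stated provision tolls the period for a criminal prosecution, so the interval from 2003-11-10 to 2004-06-03 has no effect on the deadline.
The other events in the timeline have no effect on the limitation period under the stated rules.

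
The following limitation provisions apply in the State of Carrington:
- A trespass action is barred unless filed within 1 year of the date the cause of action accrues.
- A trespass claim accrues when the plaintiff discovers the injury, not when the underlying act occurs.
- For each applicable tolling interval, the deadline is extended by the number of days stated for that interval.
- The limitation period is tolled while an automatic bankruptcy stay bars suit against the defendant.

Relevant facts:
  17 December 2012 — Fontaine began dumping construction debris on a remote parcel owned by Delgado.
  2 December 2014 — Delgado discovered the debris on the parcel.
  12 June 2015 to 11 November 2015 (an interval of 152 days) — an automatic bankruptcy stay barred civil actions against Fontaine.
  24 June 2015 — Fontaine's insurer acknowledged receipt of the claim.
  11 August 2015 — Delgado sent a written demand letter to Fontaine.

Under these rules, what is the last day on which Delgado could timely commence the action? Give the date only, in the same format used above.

The claim did not accrue until Delgado discovered the injury on 2 December 2014; the 17 December 2012 act date does not start the clock under the stated rule.
Adding the 1 year base period to 2 December 2014 gives a deadline of 2 December 2015, before any tolling.
The period was tolled for 152 days by the automatic bankruptcy stay (12 June 2015 to 11 November 2015), pushing the deadline to 2 May 2016.
None of the other events listed affects the running of the period under the stated rules.

2 May 2016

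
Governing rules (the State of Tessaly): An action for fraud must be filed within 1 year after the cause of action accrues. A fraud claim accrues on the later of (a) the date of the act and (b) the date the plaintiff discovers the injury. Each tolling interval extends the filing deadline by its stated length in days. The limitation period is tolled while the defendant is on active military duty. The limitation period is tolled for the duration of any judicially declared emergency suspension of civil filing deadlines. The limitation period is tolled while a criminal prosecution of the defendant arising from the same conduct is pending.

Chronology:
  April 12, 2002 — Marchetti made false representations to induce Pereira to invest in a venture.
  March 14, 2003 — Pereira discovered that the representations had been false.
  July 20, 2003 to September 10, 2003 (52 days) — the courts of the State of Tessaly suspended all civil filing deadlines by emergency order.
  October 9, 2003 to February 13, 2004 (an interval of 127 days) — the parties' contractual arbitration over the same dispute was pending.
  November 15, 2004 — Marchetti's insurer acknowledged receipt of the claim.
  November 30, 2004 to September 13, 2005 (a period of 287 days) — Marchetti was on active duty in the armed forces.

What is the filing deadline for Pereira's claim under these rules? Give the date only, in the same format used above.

May 5, 2004

Taking the later of the act (April 12, 2002) and discovery (March 14, 2003), the claim accrued on March 14, 2003.
The untolled deadline — 1 year after March 14, 2003 — is March 14, 2004.
The emergency suspension of filing deadlines from July 20, 2003 to September 10, 2003 tolled the period for 52 days, extending the deadline to May 5, 2004.
The defendant's active military service starting November 30, 2004 came too late — the period had run on May 5, 2004 — and so does not extend the deadline.
The pending related arbitration from October 9, 2003 to February 13, 2004 does not toll the period, because no stated rule makes a pending arbitration a tolling event.
Nothing else in the chronology tolls or restarts the period.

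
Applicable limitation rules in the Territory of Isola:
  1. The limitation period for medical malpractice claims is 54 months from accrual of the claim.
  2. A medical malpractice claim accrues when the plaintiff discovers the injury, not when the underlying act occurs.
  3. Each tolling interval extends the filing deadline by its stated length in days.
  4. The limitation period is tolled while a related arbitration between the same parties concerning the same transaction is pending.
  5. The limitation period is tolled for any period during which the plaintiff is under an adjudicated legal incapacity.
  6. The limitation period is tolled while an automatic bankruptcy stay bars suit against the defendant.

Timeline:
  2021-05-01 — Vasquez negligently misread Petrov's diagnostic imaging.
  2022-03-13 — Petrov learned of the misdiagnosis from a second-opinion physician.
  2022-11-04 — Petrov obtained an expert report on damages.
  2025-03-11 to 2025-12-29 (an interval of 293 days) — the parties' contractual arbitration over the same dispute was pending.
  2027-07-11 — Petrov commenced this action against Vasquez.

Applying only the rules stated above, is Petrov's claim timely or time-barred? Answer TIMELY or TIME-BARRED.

TIME-BARRED

Under the discovery rule, the claim accrued on 2022-03-13, when Petrov discovered the injury — not on the 2021-05-01 date of the underlying act.
54 months from 2022-03-13 is 2026-09-13.
The pending related arbitration from 2025-03-11 to 2025-12-29 tolled the period for 293 days, extending the deadline to 2027-07-03.
Nothing else in the chronology tolls or restarts the period.
Petrov filed on 2027-07-11, after the 2027-07-03 deadline, so the action is time-barred.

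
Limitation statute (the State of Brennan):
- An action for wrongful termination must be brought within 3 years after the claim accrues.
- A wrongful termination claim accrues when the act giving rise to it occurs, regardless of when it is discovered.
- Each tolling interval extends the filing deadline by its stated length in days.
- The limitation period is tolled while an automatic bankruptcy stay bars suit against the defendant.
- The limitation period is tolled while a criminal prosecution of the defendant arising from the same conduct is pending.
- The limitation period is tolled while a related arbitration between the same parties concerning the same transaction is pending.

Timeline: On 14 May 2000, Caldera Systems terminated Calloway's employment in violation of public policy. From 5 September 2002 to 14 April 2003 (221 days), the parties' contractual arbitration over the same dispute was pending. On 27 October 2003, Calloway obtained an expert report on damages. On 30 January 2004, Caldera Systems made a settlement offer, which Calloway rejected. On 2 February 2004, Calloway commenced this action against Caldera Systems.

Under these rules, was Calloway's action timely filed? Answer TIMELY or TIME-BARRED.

TIME-BARRED

The claim accrued on 14 May 2000, the date of the act.
The untolled deadline — 3 years after 14 May 2000 — is 14 May 2003.
Because the pending related arbitration ran from 5 September 2002 to 14 April 2003, the deadline is extended by 221 days to 21 December 2003.
The other events in the timeline have no effect on the limitation period under the stated rules.
Filing on 2 February 2004 missed the 21 December 2003 deadline — the action is time-barred.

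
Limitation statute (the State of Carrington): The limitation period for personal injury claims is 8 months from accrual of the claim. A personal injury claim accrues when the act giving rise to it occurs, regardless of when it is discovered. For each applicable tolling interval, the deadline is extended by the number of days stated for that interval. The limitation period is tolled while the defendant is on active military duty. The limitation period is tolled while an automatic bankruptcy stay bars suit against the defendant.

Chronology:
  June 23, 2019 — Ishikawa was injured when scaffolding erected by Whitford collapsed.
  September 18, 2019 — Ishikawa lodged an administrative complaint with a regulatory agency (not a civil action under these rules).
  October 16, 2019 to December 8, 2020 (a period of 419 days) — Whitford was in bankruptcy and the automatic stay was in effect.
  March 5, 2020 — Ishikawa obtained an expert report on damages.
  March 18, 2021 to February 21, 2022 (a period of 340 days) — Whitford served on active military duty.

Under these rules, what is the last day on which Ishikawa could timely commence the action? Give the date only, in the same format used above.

March 23, 2022

The limitation period began to run on June 23, 2019.
Adding the 8 months base period to June 23, 2019 gives a deadline of February 23, 2020, before any tolling.
The automatic bankruptcy stay from October 16, 2019 to December 8, 2020 tolled the period for 419 days, extending the deadline to April 17, 2021.
The defendant's active military service from March 18, 2021 to February 21, 2022 tolled the period for 340 days, extending the deadline to March 23, 2022.
None of the other events listed affects the running of the period under the stated rules.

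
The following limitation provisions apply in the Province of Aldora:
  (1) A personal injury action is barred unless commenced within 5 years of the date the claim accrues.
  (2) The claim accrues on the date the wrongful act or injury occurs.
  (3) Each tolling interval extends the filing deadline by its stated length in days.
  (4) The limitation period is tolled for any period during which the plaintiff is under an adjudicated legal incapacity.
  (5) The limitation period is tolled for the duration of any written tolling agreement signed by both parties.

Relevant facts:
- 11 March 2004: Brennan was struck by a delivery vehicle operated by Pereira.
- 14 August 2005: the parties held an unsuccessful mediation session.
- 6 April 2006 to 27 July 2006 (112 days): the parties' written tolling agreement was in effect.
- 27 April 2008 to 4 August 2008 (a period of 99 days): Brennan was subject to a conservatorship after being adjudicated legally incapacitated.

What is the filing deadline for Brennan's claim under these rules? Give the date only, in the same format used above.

The limitation period began to run on 11 March 2004.
Adding the 5 years base period to 11 March 2004 gives a deadline of 11 March 2009, before any tolling.
The period was tolled for 112 days by the written tolling agreement (6 April 2006 to 27 July 2006), pushing the deadline to 1 July 2009.
The plaintiff's legal incapacity from 27 April 2008 to 4 August 2008 tolled the period for 99 days, extending the deadline to 8 October 2009.
None of the other events listed affects the running of the period under the stated rules.

8 October 2009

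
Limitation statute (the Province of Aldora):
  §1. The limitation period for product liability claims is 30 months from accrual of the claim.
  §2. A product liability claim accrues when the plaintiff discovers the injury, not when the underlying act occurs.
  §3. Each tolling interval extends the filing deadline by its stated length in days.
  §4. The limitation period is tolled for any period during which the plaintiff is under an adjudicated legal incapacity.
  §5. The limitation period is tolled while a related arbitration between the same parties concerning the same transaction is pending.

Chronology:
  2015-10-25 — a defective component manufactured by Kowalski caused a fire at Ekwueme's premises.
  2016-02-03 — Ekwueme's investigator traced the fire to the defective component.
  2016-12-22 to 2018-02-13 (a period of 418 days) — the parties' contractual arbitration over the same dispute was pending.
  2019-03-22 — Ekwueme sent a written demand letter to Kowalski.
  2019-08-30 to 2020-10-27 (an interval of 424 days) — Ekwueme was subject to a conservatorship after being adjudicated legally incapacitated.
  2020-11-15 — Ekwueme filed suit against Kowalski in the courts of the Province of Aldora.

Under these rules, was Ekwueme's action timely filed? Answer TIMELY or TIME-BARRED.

Under the discovery rule, the claim accrued on 2016-02-03, when Ekwueme discovered the injury — not on the 2015-10-25 date of the underlying act.
30 months from 2016-02-03 is 2018-08-03.
The pending related arbitration from 2016-12-22 to 2018-02-13 tolled the period for 418 days, extending the deadline to 2019-09-25.
The plaintiff's legal incapacity from 2019-08-30 to 2020-10-27 tolled the period for 424 days, extending the deadline to 2020-11-22.
The other events in the timeline have no effect on the limitation period under the stated rules.
Filing on 2020-11-15 beat the 2020-11-22 deadline — the action is timely.

TIMELY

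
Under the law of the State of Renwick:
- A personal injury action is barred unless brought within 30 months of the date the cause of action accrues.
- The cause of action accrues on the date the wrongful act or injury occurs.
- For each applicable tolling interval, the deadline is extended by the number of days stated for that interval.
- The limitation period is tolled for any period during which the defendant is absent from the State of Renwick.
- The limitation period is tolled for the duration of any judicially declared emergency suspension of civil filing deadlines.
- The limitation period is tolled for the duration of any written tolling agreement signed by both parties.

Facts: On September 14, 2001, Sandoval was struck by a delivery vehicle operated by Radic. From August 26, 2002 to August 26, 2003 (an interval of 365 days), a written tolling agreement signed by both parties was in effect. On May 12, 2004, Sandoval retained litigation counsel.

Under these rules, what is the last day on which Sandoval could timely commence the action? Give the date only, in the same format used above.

The claim accrued on September 14, 2001, when the wrongful act occurred.
The untolled deadline — 30 months after September 14, 2001 — is March 14, 2004.
The written tolling agreement from August 26, 2002 to August 26, 2003 tolled the period for 365 days, extending the deadline to March 14, 2005.
Nothing else in the chronology tolls or restarts the period.

March 14, 2005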